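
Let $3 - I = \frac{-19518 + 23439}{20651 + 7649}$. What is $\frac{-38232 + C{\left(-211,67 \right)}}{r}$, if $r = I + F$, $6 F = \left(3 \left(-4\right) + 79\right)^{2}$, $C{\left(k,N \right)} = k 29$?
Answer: $- \frac{3765399900}{63762287} \approx -59.054$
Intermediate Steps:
$C{\left(k,N \right)} = 29 k$
$I = \frac{80979}{28300}$ ($I = 3 - \frac{-19518 + 23439}{20651 + 7649} = 3 - \frac{3921}{28300} = \frac{80979}{28300} \approx 2.8615$)
$F = \frac{4489}{6}$ ($F = \frac{\left(3 \left(-4\right) + 79\right)^{2}}{6} = \frac{\left(-12 + 79\right)^{2}}{6} = \frac{67^{2}}{6} = \frac{1}{6} \cdot 4489 = \frac{4489}{6} \approx 748.17$)
$r = \frac{63762287}{84900}$ ($r = \frac{80979}{28300} + \frac{4489}{6} = \frac{63762287}{84900} \approx 751.03$)
$\frac{-38232 + C{\left(-211,67 \right)}}{r} = \frac{-38232 + 29 \left(-211\right)}{\frac{63762287}{84900}} = \left(-38232 - 6119\right) \frac{84900}{63762287} = \left(-44351\right) \frac{84900}{63762287} = - \frac{3765399900}{63762287}$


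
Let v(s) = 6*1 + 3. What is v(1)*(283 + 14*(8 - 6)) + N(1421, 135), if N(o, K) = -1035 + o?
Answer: 3185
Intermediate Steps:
v(s) = 9 (v(s) = 6 + 3 = 9)
v(1)*(283 + 14*(8 - 6)) + N(1421, 135) = 9*(283 + 14*(8 - 6)) + (-1035 + 1421) = 9*(283 + 14*2) + 386 = 9*(283 + 28) + 386 = 9*311 + 386 = 2799 + 386 = 3185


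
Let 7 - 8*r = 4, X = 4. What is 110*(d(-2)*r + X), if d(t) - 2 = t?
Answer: 440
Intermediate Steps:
d(t) = 2 + t
r = 3/8 (r = 7/8 - ⅛*4 = 7/8 - ½ = 3/8 ≈ 0.37500)
110*(d(-2)*r + X) = 110*((2 - 2)*(3/8) + 4) = 110*(0*(3/8) + 4) = 110*(0 + 4) = 110*4 = 440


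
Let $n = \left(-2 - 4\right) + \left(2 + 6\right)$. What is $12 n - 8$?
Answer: $16$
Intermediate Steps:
$n = 2$ ($n = -6 + 8 = 2$)
$12 n - 8 = 12 \cdot 2 - 8 = 24 - 8 = 16$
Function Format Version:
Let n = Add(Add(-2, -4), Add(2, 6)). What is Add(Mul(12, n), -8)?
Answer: 16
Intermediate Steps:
n = 2 (n = Add(-6, 8) = 2)
Add(Mul(12, n), -8) = Add(Mul(12, 2), -8) = Add(24, -8) = 16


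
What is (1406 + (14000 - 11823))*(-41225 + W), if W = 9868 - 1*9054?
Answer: -144792613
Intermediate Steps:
W = 814 (W = 9868 - 9054 = 814)
(1406 + (14000 - 11823))*(-41225 + W) = (1406 + (14000 - 11823))*(-41225 + 814) = (1406 + 2177)*(-40411) = 3583*(-40411) = -144792613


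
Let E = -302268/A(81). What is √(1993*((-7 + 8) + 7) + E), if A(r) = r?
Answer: 2*√247299/9 ≈ 110.51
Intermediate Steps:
E = -100756/27 (E = -302268/81 = -302268*1/81 = -100756/27 ≈ -3731.7)
√(1993*((-7 + 8) + 7) + E) = √(1993*((-7 + 8) + 7) - 100756/27) = √(1993*(1 + 7) - 100756/27) = √(1993*8 - 100756/27) = √(15944 - 100756/27) = √(329732/27) = 2*√247299/9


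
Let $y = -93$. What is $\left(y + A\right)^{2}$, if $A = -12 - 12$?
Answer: $13689$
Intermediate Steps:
$A = -24$
$\left(y + A\right)^{2} = \left(-93 - 24\right)^{2} = \left(-117\right)^{2} = 13689$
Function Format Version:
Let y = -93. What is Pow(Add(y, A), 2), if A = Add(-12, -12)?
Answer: 13689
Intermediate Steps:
A = -24
Pow(Add(y, A), 2) = Pow(Add(-93, -24), 2) = Pow(-117, 2) = 13689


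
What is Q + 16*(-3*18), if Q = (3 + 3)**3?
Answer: -648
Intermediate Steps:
Q = 216 (Q = 6**3 = 216)
Q + 16*(-3*18) = 216 + 16*(-3*18) = 216 + 16*(-54) = 216 - 864 = -648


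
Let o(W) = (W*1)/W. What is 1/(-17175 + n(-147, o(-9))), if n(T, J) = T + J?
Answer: -1/17321 ≈ -5.7733e-5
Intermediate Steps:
o(W) = 1 (o(W) = W/W = 1)
n(T, J) = J + T
1/(-17175 + n(-147, o(-9))) = 1/(-17175 + (1 - 147)) = 1/(-17175 - 146) = 1/(-17321) = -1/17321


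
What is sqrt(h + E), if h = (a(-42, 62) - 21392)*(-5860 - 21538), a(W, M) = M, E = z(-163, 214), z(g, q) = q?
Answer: sqrt(584399554) ≈ 24174.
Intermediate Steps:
E = 214
h = 584399340 (h = (62 - 21392)*(-5860 - 21538) = -21330*(-27398) = 584399340)
sqrt(h + E) = sqrt(584399340 + 214) = sqrt(584399554)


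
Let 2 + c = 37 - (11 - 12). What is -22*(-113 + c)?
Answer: 1694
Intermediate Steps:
c = 36 (c = -2 + (37 - (11 - 12)) = -2 + (37 - 1*(-1)) = -2 + (37 + 1) = -2 + 38 = 36)
-22*(-113 + c) = -22*(-113 + 36) = -22*(-77) = 1694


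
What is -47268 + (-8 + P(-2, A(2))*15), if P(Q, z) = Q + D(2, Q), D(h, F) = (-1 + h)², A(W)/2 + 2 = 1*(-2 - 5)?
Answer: -47291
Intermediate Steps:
A(W) = -18 (A(W) = -4 + 2*(1*(-2 - 5)) = -4 + 2*(1*(-7)) = -4 + 2*(-7) = -4 - 14 = -18)
P(Q, z) = 1 + Q (P(Q, z) = Q + (-1 + 2)² = Q + 1² = Q + 1 = 1 + Q)
-47268 + (-8 + P(-2, A(2))*15) = -47268 + (-8 + (1 - 2)*15) = -47268 + (-8 - 1*15) = -47268 + (-8 - 15) = -47268 - 23 = -47291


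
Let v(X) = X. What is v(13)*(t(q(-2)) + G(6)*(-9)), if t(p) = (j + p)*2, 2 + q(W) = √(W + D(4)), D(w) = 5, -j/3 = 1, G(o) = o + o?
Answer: -1534 + 26*√3 ≈ -1489.0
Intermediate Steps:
G(o) = 2*o
j = -3 (j = -3*1 = -3)
q(W) = -2 + √(5 + W) (q(W) = -2 + √(W + 5) = -2 + √(5 + W))
t(p) = -6 + 2*p (t(p) = (-3 + p)*2 = -6 + 2*p)
v(13)*(t(q(-2)) + G(6)*(-9)) = 13*((-6 + 2*(-2 + √(5 - 2))) + (2*6)*(-9)) = 13*((-6 + 2*(-2 + √3)) + 12*(-9)) = 13*((-6 + (-4 + 2*√3)) - 108) = 13*((-10 + 2*√3) - 108) = 13*(-118 + 2*√3) = -1534 + 26*√3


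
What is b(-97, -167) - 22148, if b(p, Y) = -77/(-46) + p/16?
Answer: -8152079/368 ≈ -22152.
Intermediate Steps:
b(p, Y) = 77/46 + p/16 (b(p, Y) = -77*(-1/46) + p*(1/16) = 77/46 + p/16)
b(-97, -167) - 22148 = (77/46 + (1/16)*(-97)) - 22148 = (77/46 - 97/16) - 22148 = -1615/368 - 22148 = -8152079/368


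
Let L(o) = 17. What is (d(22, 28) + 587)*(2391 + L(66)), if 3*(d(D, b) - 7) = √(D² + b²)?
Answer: 1430352 + 4816*√317/3 ≈ 1.4589e+6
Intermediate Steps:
d(D, b) = 7 + √(D² + b²)/3
(d(22, 28) + 587)*(2391 + L(66)) = ((7 + √(22² + 28²)/3) + 587)*(2391 + 17) = ((7 + √(484 + 784)/3) + 587)*2408 = ((7 + √1268/3) + 587)*2408 = ((7 + (2*√317)/3) + 587)*2408 = ((7 + 2*√317/3) + 587)*2408 = (594 + 2*√317/3)*2408 = 1430352 + 4816*√317/3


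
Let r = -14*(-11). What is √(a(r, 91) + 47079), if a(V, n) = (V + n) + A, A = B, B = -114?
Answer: √47210 ≈ 217.28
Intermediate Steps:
A = -114
r = 154
a(V, n) = -114 + V + n (a(V, n) = (V + n) - 114 = -114 + V + n)
√(a(r, 91) + 47079) = √((-114 + 154 + 91) + 47079) = √(131 + 47079) = √47210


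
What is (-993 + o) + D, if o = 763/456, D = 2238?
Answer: 568483/456 ≈ 1246.7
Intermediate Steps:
o = 763/456 (o = 763*(1/456) = 763/456 ≈ 1.6732)
(-993 + o) + D = (-993 + 763/456) + 2238 = -452045/456 + 2238 = 568483/456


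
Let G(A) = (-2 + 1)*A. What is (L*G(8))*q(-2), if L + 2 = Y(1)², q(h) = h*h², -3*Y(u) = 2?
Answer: -896/9 ≈ -99.556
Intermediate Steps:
Y(u) = -⅔ (Y(u) = -⅓*2 = -⅔)
q(h) = h³
G(A) = -A
L = -14/9 (L = -2 + (-⅔)² = -2 + 4/9 = -14/9 ≈ -1.5556)
(L*G(8))*q(-2) = -(-14)*8/9*(-2)³ = -14/9*(-8)*(-8) = (112/9)*(-8) = -896/9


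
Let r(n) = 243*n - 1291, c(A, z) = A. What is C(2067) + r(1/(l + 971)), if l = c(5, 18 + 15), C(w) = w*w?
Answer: 4168689491/976 ≈ 4.2712e+6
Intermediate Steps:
C(w) = w**2
l = 5
r(n) = -1291 + 243*n
C(2067) + r(1/(l + 971)) = 2067**2 + (-1291 + 243/(5 + 971)) = 4272489 + (-1291 + 243/976) = 4272489 - 1259773/976 = 4168689491/976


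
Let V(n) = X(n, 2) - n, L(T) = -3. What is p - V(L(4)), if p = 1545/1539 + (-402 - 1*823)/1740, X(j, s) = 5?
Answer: -458219/59508 ≈ -7.7001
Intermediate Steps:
p = 17845/59508 (p = 1545*(1/1539) + (-402 - 823)*(1/1740) = 515/513 - 1225*1/1740 = 515/513 - 245/348 = 17845/59508 ≈ 0.29988)
V(n) = 5 - n
p - V(L(4)) = 17845/59508 - (5 - 1*(-3)) = 17845/59508 - (5 + 3) = 17845/59508 - 1*8 = 17845/59508 - 8 = -458219/59508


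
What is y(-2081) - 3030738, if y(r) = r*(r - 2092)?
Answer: 5653275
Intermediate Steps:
y(r) = r*(-2092 + r)
y(-2081) - 3030738 = -2081*(-2092 - 2081) - 3030738 = -2081*(-4173) - 3030738 = 8684013 - 3030738 = 5653275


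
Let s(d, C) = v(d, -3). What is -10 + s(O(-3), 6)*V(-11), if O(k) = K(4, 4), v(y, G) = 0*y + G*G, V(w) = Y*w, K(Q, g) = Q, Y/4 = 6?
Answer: -2386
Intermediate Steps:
Y = 24 (Y = 4*6 = 24)
V(w) = 24*w
v(y, G) = G**2 (v(y, G) = 0 + G**2 = G**2)
O(k) = 4
s(d, C) = 9 (s(d, C) = (-3)**2 = 9)
-10 + s(O(-3), 6)*V(-11) = -10 + 9*(24*(-11)) = -10 + 9*(-264) = -10 - 2376 = -2386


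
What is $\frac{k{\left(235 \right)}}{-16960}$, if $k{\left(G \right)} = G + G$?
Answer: $- \frac{47}{1696} \approx -0.027712$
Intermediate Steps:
$k{\left(G \right)} = 2 G$
$\frac{k{\left(235 \right)}}{-16960} = \frac{2 \cdot 235}{-16960} = 470 \left(- \frac{1}{16960}\right) = - \frac{47}{1696}$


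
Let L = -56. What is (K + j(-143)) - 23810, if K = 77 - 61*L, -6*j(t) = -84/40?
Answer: -406333/20 ≈ -20317.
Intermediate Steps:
j(t) = 7/20 (j(t) = -(-14)/40 = -⅙*(-21/10) = 7/20)
K = 3493 (K = 77 - 61*(-56) = 77 + 3416 = 3493)
(K + j(-143)) - 23810 = (3493 + 7/20) - 23810 = 69867/20 - 23810 = -406333/20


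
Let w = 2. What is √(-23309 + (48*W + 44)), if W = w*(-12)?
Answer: 3*I*√2713 ≈ 156.26*I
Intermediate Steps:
W = -24 (W = 2*(-12) = -24)
√(-23309 + (48*W + 44)) = √(-23309 + (48*(-24) + 44)) = √(-23309 + (-1152 + 44)) = √(-23309 - 1108) = √(-24417) = 3*I*√2713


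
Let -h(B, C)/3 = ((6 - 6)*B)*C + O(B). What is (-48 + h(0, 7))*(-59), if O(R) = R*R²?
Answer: 2832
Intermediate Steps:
O(R) = R³
h(B, C) = -3*B³ (h(B, C) = -3*(((6 - 6)*B)*C + B³) = -3*((0*B)*C + B³) = -3*(0*C + B³) = -3*(0 + B³) = -3*B³)
(-48 + h(0, 7))*(-59) = (-48 - 3*0³)*(-59) = (-48 - 3*0)*(-59) = (-48 + 0)*(-59) = -48*(-59) = 2832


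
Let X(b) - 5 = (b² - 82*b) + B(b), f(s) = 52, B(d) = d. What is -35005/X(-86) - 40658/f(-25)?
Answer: -292976873/373542 ≈ -784.32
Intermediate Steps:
X(b) = 5 + b² - 81*b (X(b) = 5 + ((b² - 82*b) + b) = 5 + (b² - 81*b) = 5 + b² - 81*b)
-35005/X(-86) - 40658/f(-25) = -35005/(5 + (-86)² - 81*(-86)) - 40658/52 = -35005/(5 + 7396 + 6966) - 40658*1/52 = -35005/14367 - 20329/26 = -292976873/373542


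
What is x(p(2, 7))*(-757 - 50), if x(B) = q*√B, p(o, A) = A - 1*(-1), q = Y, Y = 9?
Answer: -14526*√2 ≈ -20543.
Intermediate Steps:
q = 9
p(o, A) = 1 + A (p(o, A) = A + 1 = 1 + A)
x(B) = 9*√B
x(p(2, 7))*(-757 - 50) = (9*√(1 + 7))*(-757 - 50) = (9*√8)*(-807) = (9*(2*√2))*(-807) = (18*√2)*(-807) = -14526*√2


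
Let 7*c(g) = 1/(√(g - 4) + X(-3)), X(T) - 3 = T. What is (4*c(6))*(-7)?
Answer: -2*√2 ≈ -2.8284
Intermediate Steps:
X(T) = 3 + T
c(g) = 1/(7*√(-4 + g)) (c(g) = 1/(7*(√(g - 4) + (3 - 3))) = 1/(7*(√(-4 + g) + 0)) = 1/(7*(√(-4 + g))) = 1/(7*√(-4 + g)))
(4*c(6))*(-7) = (4*(1/(7*√(-4 + 6))))*(-7) = (4*(1/(7*√2)))*(-7) = (4*((√2/2)/7))*(-7) = (4*(√2/14))*(-7) = (2*√2/7)*(-7) = -2*√2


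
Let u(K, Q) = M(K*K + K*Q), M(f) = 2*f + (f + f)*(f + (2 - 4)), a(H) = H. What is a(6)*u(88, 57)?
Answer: 1953658080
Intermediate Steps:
M(f) = 2*f + 2*f*(-2 + f) (M(f) = 2*f + (2*f)*(f - 2) = 2*f + (2*f)*(-2 + f) = 2*f + 2*f*(-2 + f))
u(K, Q) = 2*(K² + K*Q)*(-1 + K² + K*Q) (u(K, Q) = 2*(K*K + K*Q)*(-1 + (K*K + K*Q)) = 2*(K² + K*Q)*(-1 + (K² + K*Q)) = 2*(K² + K*Q)*(-1 + K² + K*Q))
a(6)*u(88, 57) = 6*(2*88*(-1 + 88*(88 + 57))*(88 + 57)) = 6*(2*88*(-1 + 88*145)*145) = 6*(2*88*(-1 + 12760)*145) = 6*(2*88*12759*145) = 6*325609680 = 1953658080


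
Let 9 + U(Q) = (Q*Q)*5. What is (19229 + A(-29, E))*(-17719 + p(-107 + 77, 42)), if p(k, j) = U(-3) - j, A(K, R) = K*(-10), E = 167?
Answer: -345974275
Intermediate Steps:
A(K, R) = -10*K
U(Q) = -9 + 5*Q² (U(Q) = -9 + (Q*Q)*5 = -9 + Q²*5 = -9 + 5*Q²)
p(k, j) = 36 - j (p(k, j) = (-9 + 5*(-3)²) - j = (-9 + 5*9) - j = (-9 + 45) - j = 36 - j)
(19229 + A(-29, E))*(-17719 + p(-107 + 77, 42)) = (19229 - 10*(-29))*(-17719 + (36 - 1*42)) = (19229 + 290)*(-17719 + (36 - 42)) = 19519*(-17719 - 6) = 19519*(-17725) = -345974275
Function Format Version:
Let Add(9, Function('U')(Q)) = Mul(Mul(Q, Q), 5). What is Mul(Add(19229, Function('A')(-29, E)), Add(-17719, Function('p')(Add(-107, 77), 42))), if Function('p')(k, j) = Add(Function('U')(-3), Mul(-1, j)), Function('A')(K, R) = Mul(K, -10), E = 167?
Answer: -345974275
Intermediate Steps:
Function('A')(K, R) = Mul(-10, K)
Function('U')(Q) = Add(-9, Mul(5, Pow(Q, 2))) (Function('U')(Q) = Add(-9, Mul(Mul(Q, Q), 5)) = Add(-9, Mul(Pow(Q, 2), 5)) = Add(-9, Mul(5, Pow(Q, 2))))
Function('p')(k, j) = Add(36, Mul(-1, j)) (Function('p')(k, j) = Add(Add(-9, Mul(5, Pow(-3, 2))), Mul(-1, j)) = Add(Add(-9, Mul(5, 9)), Mul(-1, j)) = Add(Add(-9, 45), Mul(-1, j)) = Add(36, Mul(-1, j)))
Mul(Add(19229, Function('A')(-29, E)), Add(-17719, Function('p')(Add(-107, 77), 42))) = Mul(Add(19229, Mul(-10, -29)), Add(-17719, Add(36, Mul(-1, 42)))) = Mul(Add(19229, 290), Add(-17719, Add(36, -42))) = Mul(19519, Add(-17719, -6)) = Mul(19519, -17725) = -345974275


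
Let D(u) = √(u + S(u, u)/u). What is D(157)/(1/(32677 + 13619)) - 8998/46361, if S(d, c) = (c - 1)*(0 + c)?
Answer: -8998/46361 + 46296*√313 ≈ 8.1906e+5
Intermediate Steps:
S(d, c) = c*(-1 + c) (S(d, c) = (-1 + c)*c = c*(-1 + c))
D(u) = √(-1 + 2*u) (D(u) = √(u + (u*(-1 + u))/u) = √(u + (-1 + u)) = √(-1 + 2*u))
D(157)/(1/(32677 + 13619)) - 8998/46361 = √(-1 + 2*157)/(1/(32677 + 13619)) - 8998/46361 = √(-1 + 314)/(1/46296) - 8998*1/46361 = √313/(1/46296) - 8998/46361 = √313*46296 - 8998/46361 = 46296*√313 - 8998/46361 = -8998/46361 + 46296*√313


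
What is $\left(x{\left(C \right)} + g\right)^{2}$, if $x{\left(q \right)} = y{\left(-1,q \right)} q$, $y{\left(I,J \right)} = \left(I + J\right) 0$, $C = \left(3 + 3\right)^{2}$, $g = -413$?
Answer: $170569$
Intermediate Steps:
$C = 36$ ($C = 6^{2} = 36$)
$y{\left(I,J \right)} = 0$
$x{\left(q \right)} = 0$ ($x{\left(q \right)} = 0 q = 0$)
$\left(x{\left(C \right)} + g\right)^{2} = \left(0 - 413\right)^{2} = \left(-413\right)^{2} = 170569$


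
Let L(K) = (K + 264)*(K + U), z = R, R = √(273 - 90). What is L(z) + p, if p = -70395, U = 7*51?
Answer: 24036 + 621*√183 ≈ 32437.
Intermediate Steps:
U = 357
R = √183 ≈ 13.528
z = √183 ≈ 13.528
L(K) = (264 + K)*(357 + K) (L(K) = (K + 264)*(K + 357) = (264 + K)*(357 + K))
L(z) + p = (94248 + (√183)² + 621*√183) - 70395 = (94248 + 183 + 621*√183) - 70395 = (94431 + 621*√183) - 70395 = 24036 + 621*√183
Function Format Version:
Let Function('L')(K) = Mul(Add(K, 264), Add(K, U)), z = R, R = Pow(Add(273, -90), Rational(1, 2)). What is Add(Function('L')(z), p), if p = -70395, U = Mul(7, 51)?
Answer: Add(24036, Mul(621, Pow(183, Rational(1, 2)))) ≈ 32437.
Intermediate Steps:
U = 357
R = Pow(183, Rational(1, 2)) ≈ 13.528
z = Pow(183, Rational(1, 2)) ≈ 13.528
Function('L')(K) = Mul(Add(264, K), Add(357, K)) (Function('L')(K) = Mul(Add(K, 264), Add(K, 357)) = Mul(Add(264, K), Add(357, K)))
Add(Function('L')(z), p) = Add(Add(94248, Pow(Pow(183, Rational(1, 2)), 2), Mul(621, Pow(183, Rational(1, 2)))), -70395) = Add(Add(94248, 183, Mul(621, Pow(183, Rational(1, 2)))), -70395) = Add(Add(94431, Mul(621, Pow(183, Rational(1, 2)))), -70395) = Add(24036, Mul(621, Pow(183, Rational(1, 2))))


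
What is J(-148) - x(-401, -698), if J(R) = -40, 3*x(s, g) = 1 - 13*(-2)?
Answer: -49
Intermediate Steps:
x(s, g) = 9 (x(s, g) = (1 - 13*(-2))/3 = (1 + 26)/3 = (1/3)*27 = 9)
J(-148) - x(-401, -698) = -40 - 1*9 = -40 - 9 = -49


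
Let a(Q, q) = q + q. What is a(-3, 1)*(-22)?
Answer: -44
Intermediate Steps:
a(Q, q) = 2*q
a(-3, 1)*(-22) = (2*1)*(-22) = 2*(-22) = -44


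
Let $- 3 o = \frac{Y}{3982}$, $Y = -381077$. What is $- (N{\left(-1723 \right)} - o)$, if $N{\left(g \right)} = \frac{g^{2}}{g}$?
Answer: $\frac{20964035}{11946} \approx 1754.9$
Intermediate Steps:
$N{\left(g \right)} = g$
$o = \frac{381077}{11946}$ ($o = - \frac{\left(-381077\right) \frac{1}{3982}}{3} = \left(- \frac{1}{3}\right) \left(- \frac{381077}{3982}\right) = \frac{381077}{11946} \approx 31.9$)
$- (N{\left(-1723 \right)} - o) = - (-1723 - \frac{381077}{11946}) = \left(-1\right) \left(- \frac{20964035}{11946}\right) = \frac{20964035}{11946}$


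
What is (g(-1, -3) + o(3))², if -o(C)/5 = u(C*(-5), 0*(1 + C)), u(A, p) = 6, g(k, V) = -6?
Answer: 1296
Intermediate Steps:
o(C) = -30 (o(C) = -5*6 = -30)
(g(-1, -3) + o(3))² = (-6 - 30)² = (-36)² = 1296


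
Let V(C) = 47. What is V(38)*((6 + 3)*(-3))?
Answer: -1269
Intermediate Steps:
V(38)*((6 + 3)*(-3)) = 47*((6 + 3)*(-3)) = 47*(9*(-3)) = 47*(-27) = -1269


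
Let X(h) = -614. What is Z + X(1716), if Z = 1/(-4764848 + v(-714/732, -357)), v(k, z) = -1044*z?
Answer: -2696773961/4392140 ≈ -614.00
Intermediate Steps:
Z = -1/4392140 (Z = 1/(-4764848 - 1044*(-357)) = 1/(-4764848 + 372708) = 1/(-4392140) = -1/4392140 ≈ -2.2768e-7)
Z + X(1716) = -1/4392140 - 614 = -2696773961/4392140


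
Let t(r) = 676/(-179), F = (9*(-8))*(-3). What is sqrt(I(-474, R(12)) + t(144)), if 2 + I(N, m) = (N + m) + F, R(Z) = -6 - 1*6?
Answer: 2*I*sqrt(2209039)/179 ≈ 16.607*I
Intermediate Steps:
F = 216 (F = -72*(-3) = 216)
R(Z) = -12 (R(Z) = -6 - 6 = -12)
t(r) = -676/179 (t(r) = 676*(-1/179) = -676/179)
I(N, m) = 214 + N + m (I(N, m) = -2 + ((N + m) + 216) = -2 + (216 + N + m) = 214 + N + m)
sqrt(I(-474, R(12)) + t(144)) = sqrt((214 - 474 - 12) - 676/179) = sqrt(-272 - 676/179) = sqrt(-49364/179) = 2*I*sqrt(2209039)/179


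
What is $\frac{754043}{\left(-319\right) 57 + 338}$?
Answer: $- \frac{754043}{17845} \approx -42.255$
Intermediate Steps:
$\frac{754043}{\left(-319\right) 57 + 338} = \frac{754043}{-18183 + 338} = \frac{754043}{-17845} = 754043 \left(- \frac{1}{17845}\right) = - \frac{754043}{17845}$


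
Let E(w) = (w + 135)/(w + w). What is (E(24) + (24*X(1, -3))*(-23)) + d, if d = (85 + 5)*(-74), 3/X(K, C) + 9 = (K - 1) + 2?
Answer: -719053/112 ≈ -6420.1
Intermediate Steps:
X(K, C) = 3/(-8 + K) (X(K, C) = 3/(-9 + ((K - 1) + 2)) = 3/(-9 + ((-1 + K) + 2)) = 3/(-9 + (1 + K)) = 3/(-8 + K))
E(w) = (135 + w)/(2*w) (E(w) = (135 + w)/((2*w)) = (135 + w)*(1/(2*w)) = (135 + w)/(2*w))
d = -6660 (d = 90*(-74) = -6660)
(E(24) + (24*X(1, -3))*(-23)) + d = ((1/2)*(135 + 24)/24 + (24*(3/(-8 + 1)))*(-23)) - 6660 = ((1/2)*(1/24)*159 + (24*(3/(-7)))*(-23)) - 6660 = (53/16 + (24*(3*(-1/7)))*(-23)) - 6660 = (53/16 + (24*(-3/7))*(-23)) - 6660 = (53/16 - 72/7*(-23)) - 6660 = (53/16 + 1656/7) - 6660 = 26867/112 - 6660 = -719053/112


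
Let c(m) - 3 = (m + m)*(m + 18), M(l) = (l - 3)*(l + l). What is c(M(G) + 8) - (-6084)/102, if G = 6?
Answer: 93817/17 ≈ 5518.6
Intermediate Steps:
M(l) = 2*l*(-3 + l) (M(l) = (-3 + l)*(2*l) = 2*l*(-3 + l))
c(m) = 3 + 2*m*(18 + m) (c(m) = 3 + (m + m)*(m + 18) = 3 + (2*m)*(18 + m) = 3 + 2*m*(18 + m))
c(M(G) + 8) - (-6084)/102 = (3 + 2*(2*6*(-3 + 6) + 8)**2 + 36*(2*6*(-3 + 6) + 8)) - (-6084)/102 = (3 + 2*(2*6*3 + 8)**2 + 36*(2*6*3 + 8)) - (-6084)/102 = (3 + 2*(36 + 8)**2 + 36*(36 + 8)) - 52*(-39/34) = (3 + 2*44**2 + 36*44) + 1014/17 = (3 + 2*1936 + 1584) + 1014/17 = (3 + 3872 + 1584) + 1014/17 = 5459 + 1014/17 = 93817/17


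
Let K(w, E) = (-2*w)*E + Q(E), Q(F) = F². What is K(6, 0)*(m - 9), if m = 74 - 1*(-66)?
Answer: 0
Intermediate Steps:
m = 140 (m = 74 + 66 = 140)
K(w, E) = E² - 2*E*w (K(w, E) = (-2*w)*E + E² = -2*E*w + E² = E² - 2*E*w)
K(6, 0)*(m - 9) = (0*(0 - 2*6))*(140 - 9) = (0*(0 - 12))*131 = (0*(-12))*131 = 0*131 = 0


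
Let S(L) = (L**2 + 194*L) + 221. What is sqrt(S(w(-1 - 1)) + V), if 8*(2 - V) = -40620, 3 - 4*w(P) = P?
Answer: 3*sqrt(9857)/4 ≈ 74.462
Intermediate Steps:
w(P) = 3/4 - P/4
V = 10159/2 (V = 2 - 1/8*(-40620) = 2 + 10155/2 = 10159/2 ≈ 5079.5)
S(L) = 221 + L**2 + 194*L
sqrt(S(w(-1 - 1)) + V) = sqrt((221 + (3/4 - (-1 - 1)/4)**2 + 194*(3/4 - (-1 - 1)/4)) + 10159/2) = sqrt((221 + (3/4 - 1/4*(-2))**2 + 194*(3/4 - 1/4*(-2))) + 10159/2) = sqrt((221 + (3/4 + 1/2)**2 + 194*(3/4 + 1/2)) + 10159/2) = sqrt((221 + (5/4)**2 + 194*(5/4)) + 10159/2) = sqrt((221 + 25/16 + 485/2) + 10159/2) = sqrt(7441/16 + 10159/2) = sqrt(88713/16) = 3*sqrt(9857)/4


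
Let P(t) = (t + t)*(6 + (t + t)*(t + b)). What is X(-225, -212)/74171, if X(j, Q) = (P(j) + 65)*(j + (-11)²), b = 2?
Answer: 4696654040/74171 ≈ 63322.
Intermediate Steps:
P(t) = 2*t*(6 + 2*t*(2 + t)) (P(t) = (t + t)*(6 + (t + t)*(t + 2)) = (2*t)*(6 + (2*t)*(2 + t)) = (2*t)*(6 + 2*t*(2 + t)) = 2*t*(6 + 2*t*(2 + t)))
X(j, Q) = (65 + 4*j*(3 + j² + 2*j))*(121 + j) (X(j, Q) = (4*j*(3 + j² + 2*j) + 65)*(j + (-11)²) = (65 + 4*j*(3 + j² + 2*j))*(j + 121) = (65 + 4*j*(3 + j² + 2*j))*(121 + j))
X(-225, -212)/74171 = (7865 + 4*(-225)⁴ + 492*(-225)³ + 980*(-225)² + 1517*(-225))/74171 = (7865 + 4*2562890625 + 492*(-11390625) + 980*50625 - 341325)*(1/74171) = (7865 + 10251562500 - 5604187500 + 49612500 - 341325)*(1/74171) = 4696654040*(1/74171) = 4696654040/74171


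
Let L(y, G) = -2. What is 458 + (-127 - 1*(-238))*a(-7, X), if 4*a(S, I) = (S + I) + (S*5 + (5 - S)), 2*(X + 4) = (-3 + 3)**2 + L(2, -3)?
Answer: -2053/4 ≈ -513.25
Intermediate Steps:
X = -5 (X = -4 + ((-3 + 3)**2 - 2)/2 = -4 + (0**2 - 2)/2 = -4 + (0 - 2)/2 = -4 + (1/2)*(-2) = -4 - 1 = -5)
a(S, I) = 5/4 + I/4 + 5*S/4 (a(S, I) = ((S + I) + (S*5 + (5 - S)))/4 = ((I + S) + (5*S + (5 - S)))/4 = ((I + S) + (5 + 4*S))/4 = (5 + I + 5*S)/4 = 5/4 + I/4 + 5*S/4)
458 + (-127 - 1*(-238))*a(-7, X) = 458 + (-127 - 1*(-238))*(5/4 + (1/4)*(-5) + (5/4)*(-7)) = 458 + (-127 + 238)*(5/4 - 5/4 - 35/4) = 458 + 111*(-35/4) = 458 - 3885/4 = -2053/4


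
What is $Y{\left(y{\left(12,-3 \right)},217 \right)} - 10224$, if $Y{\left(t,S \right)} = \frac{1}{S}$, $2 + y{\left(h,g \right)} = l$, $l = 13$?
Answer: $- \frac{2218607}{217} \approx -10224.0$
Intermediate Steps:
$y{\left(h,g \right)} = 11$ ($y{\left(h,g \right)} = -2 + 13 = 11$)
$Y{\left(y{\left(12,-3 \right)},217 \right)} - 10224 = \frac{1}{217} - 10224 = - \frac{2218607}{217}$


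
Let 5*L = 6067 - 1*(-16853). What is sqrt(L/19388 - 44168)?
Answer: 5*I*sqrt(41506053362)/4847 ≈ 210.16*I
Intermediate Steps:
L = 4584 (L = (6067 - 1*(-16853))/5 = (6067 + 16853)/5 = (1/5)*22920 = 4584)
sqrt(L/19388 - 44168) = sqrt(4584/19388 - 44168) = sqrt(4584*(1/19388) - 44168) = sqrt(1146/4847 - 44168) = sqrt(-214081150/4847) = 5*I*sqrt(41506053362)/4847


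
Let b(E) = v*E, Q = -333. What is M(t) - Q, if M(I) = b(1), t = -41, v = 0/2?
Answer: 333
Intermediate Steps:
v = 0 (v = 0*(½) = 0)
b(E) = 0 (b(E) = 0*E = 0)
M(I) = 0
M(t) - Q = 0 - 1*(-333) = 0 + 333 = 333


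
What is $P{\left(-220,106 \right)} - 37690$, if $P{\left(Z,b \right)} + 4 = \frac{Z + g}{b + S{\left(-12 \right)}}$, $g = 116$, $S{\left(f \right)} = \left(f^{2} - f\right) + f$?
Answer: $- \frac{4711802}{125} \approx -37694.0$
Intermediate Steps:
$S{\left(f \right)} = f^{2}$
$P{\left(Z,b \right)} = -4 + \frac{116 + Z}{144 + b}$ ($P{\left(Z,b \right)} = -4 + \frac{Z + 116}{b + \left(-12\right)^{2}} = -4 + \frac{116 + Z}{b + 144} = -4 + \frac{116 + Z}{144 + b}$)
$P{\left(-220,106 \right)} - 37690 = \frac{-460 - 220 - 424}{144 + 106} - 37690 = \frac{-460 - 220 - 424}{250} - 37690 = \frac{1}{250} \left(-1104\right) - 37690 = - \frac{552}{125} - 37690 = - \frac{4711802}{125}$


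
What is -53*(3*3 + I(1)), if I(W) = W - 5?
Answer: -265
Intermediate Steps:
I(W) = -5 + W
-53*(3*3 + I(1)) = -53*(3*3 + (-5 + 1)) = -53*(9 - 4) = -53*5 = -265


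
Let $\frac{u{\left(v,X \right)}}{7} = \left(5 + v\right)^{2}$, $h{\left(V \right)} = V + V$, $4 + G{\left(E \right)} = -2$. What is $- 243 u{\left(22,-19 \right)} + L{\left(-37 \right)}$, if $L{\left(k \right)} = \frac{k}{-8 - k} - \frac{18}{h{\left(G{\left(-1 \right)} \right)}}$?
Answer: $- \frac{71921669}{58} \approx -1.24 \cdot 10^{6}$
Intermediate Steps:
$G{\left(E \right)} = -6$ ($G{\left(E \right)} = -4 - 2 = -6$)
$h{\left(V \right)} = 2 V$
$L{\left(k \right)} = \frac{3}{2} + \frac{k}{-8 - k}$ ($L{\left(k \right)} = \frac{k}{-8 - k} - \frac{18}{2 \left(-6\right)} = \frac{k}{-8 - k} - \frac{18}{-12} = \frac{k}{-8 - k} - - \frac{3}{2} = \frac{k}{-8 - k} + \frac{3}{2} = \frac{3}{2} + \frac{k}{-8 - k}$)
$u{\left(v,X \right)} = 7 \left(5 + v\right)^{2}$
$- 243 u{\left(22,-19 \right)} + L{\left(-37 \right)} = - 243 \cdot 7 \left(5 + 22\right)^{2} + \frac{24 - 37}{2 \left(8 - 37\right)} = - 243 \cdot 7 \cdot 27^{2} + \frac{1}{2} \frac{1}{-29} \left(-13\right) = - 243 \cdot 7 \cdot 729 + \frac{1}{2} \left(- \frac{1}{29}\right) \left(-13\right) = \left(-243\right) 5103 + \frac{13}{58} = -1240029 + \frac{13}{58} = - \frac{71921669}{58}$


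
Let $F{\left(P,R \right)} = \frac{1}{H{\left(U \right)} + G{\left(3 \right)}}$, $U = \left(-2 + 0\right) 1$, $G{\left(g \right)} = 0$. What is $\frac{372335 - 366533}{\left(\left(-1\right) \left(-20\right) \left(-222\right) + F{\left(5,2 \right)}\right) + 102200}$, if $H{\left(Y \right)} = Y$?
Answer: $\frac{3868}{65173} \approx 0.05935$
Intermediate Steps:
$U = -2$ ($U = \left(-2\right) 1 = -2$)
$F{\left(P,R \right)} = - \frac{1}{2}$ ($F{\left(P,R \right)} = \frac{1}{-2 + 0} = \frac{1}{-2} = - \frac{1}{2}$)
$\frac{372335 - 366533}{\left(\left(-1\right) \left(-20\right) \left(-222\right) + F{\left(5,2 \right)}\right) + 102200} = \frac{372335 - 366533}{\left(\left(-1\right) \left(-20\right) \left(-222\right) - \frac{1}{2}\right) + 102200} = \frac{5802}{\left(20 \left(-222\right) - \frac{1}{2}\right) + 102200} = \frac{5802}{\left(-4440 - \frac{1}{2}\right) + 102200} = \frac{5802}{- \frac{8881}{2} + 102200} = \frac{5802}{\frac{195519}{2}} = 5802 \cdot \frac{2}{195519} = \frac{3868}{65173}$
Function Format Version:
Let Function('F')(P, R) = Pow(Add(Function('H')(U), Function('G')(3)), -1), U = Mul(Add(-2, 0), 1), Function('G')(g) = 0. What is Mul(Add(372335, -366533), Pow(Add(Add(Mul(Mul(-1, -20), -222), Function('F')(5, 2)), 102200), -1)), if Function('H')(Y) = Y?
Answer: Rational(3868, 65173) ≈ 0.059350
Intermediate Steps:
U = -2 (U = Mul(-2, 1) = -2)
Function('F')(P, R) = Rational(-1, 2) (Function('F')(P, R) = Pow(Add(-2, 0), -1) = Pow(-2, -1) = Rational(-1, 2))
Mul(Add(372335, -366533), Pow(Add(Add(Mul(Mul(-1, -20), -222), Function('F')(5, 2)), 102200), -1)) = Mul(Add(372335, -366533), Pow(Add(Add(Mul(Mul(-1, -20), -222), Rational(-1, 2)), 102200), -1)) = Mul(5802, Pow(Add(Add(Mul(20, -222), Rational(-1, 2)), 102200), -1)) = Mul(5802, Pow(Add(Add(-4440, Rational(-1, 2)), 102200), -1)) = Mul(5802, Pow(Add(Rational(-8881, 2), 102200), -1)) = Mul(5802, Pow(Rational(195519, 2), -1)) = Mul(5802, Rational(2, 195519)) = Rational(3868, 65173)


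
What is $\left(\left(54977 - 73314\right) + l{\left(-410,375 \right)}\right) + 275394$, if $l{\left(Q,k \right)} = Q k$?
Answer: $103307$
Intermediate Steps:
$\left(\left(54977 - 73314\right) + l{\left(-410,375 \right)}\right) + 275394 = \left(\left(54977 - 73314\right) - 153750\right) + 275394 = \left(-18337 - 153750\right) + 275394 = -172087 + 275394 = 103307$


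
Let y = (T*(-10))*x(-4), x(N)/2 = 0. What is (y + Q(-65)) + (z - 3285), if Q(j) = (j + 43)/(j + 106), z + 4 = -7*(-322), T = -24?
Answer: -42457/41 ≈ -1035.5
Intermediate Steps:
x(N) = 0 (x(N) = 2*0 = 0)
z = 2250 (z = -4 - 7*(-322) = -4 + 2254 = 2250)
Q(j) = (43 + j)/(106 + j)
y = 0 (y = -24*(-10)*0 = 240*0 = 0)
(y + Q(-65)) + (z - 3285) = (0 + (43 - 65)/(106 - 65)) + (2250 - 3285) = (0 - 22/41) - 1035 = -22/41 - 1035 = -42457/41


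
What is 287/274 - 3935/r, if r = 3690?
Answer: -958/50553 ≈ -0.018950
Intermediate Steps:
287/274 - 3935/r = 287/274 - 3935/3690 = 287*(1/274) - 3935*1/3690 = 287/274 - 787/738 = -958/50553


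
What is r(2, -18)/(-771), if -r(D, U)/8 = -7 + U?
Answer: -200/771 ≈ -0.25940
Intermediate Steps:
r(D, U) = 56 - 8*U (r(D, U) = -8*(-7 + U) = 56 - 8*U)
r(2, -18)/(-771) = (56 - 8*(-18))/(-771) = (56 + 144)*(-1/771) = 200*(-1/771) = -200/771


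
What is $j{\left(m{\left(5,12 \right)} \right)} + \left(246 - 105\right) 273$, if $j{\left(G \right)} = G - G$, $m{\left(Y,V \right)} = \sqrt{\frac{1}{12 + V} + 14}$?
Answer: $38493$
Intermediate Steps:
$m{\left(Y,V \right)} = \sqrt{14 + \frac{1}{12 + V}}$
$j{\left(G \right)} = 0$
$j{\left(m{\left(5,12 \right)} \right)} + \left(246 - 105\right) 273 = 0 + \left(246 - 105\right) 273 = 0 + 141 \cdot 273 = 0 + 38493 = 38493$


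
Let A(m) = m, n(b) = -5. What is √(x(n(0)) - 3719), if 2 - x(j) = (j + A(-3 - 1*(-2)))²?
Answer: 3*I*√417 ≈ 61.262*I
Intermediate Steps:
x(j) = 2 - (-1 + j)² (x(j) = 2 - (j + (-3 - 1*(-2)))² = 2 - (j + (-3 + 2))² = 2 - (j - 1)² = 2 - (-1 + j)²)
√(x(n(0)) - 3719) = √((2 - (-1 - 5)²) - 3719) = √((2 - 1*(-6)²) - 3719) = √((2 - 1*36) - 3719) = √((2 - 36) - 3719) = √(-34 - 3719) = √(-3753) = 3*I*√417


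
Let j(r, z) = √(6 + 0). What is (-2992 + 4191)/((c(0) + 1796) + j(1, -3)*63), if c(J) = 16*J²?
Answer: 1076702/1600901 - 75537*√6/3201802 ≈ 0.61477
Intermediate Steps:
j(r, z) = √6
(-2992 + 4191)/((c(0) + 1796) + j(1, -3)*63) = (-2992 + 4191)/((16*0² + 1796) + √6*63) = 1199/((16*0 + 1796) + 63*√6) = 1199/((0 + 1796) + 63*√6) = 1199/(1796 + 63*√6)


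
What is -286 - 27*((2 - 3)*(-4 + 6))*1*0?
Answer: -286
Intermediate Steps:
-286 - 27*((2 - 3)*(-4 + 6))*1*0 = -286 - 27*-1*2*1*0 = -286 - 27*(-2*1)*0 = -286 - (-54)*0 = -286 - 27*0 = -286 + 0 = -286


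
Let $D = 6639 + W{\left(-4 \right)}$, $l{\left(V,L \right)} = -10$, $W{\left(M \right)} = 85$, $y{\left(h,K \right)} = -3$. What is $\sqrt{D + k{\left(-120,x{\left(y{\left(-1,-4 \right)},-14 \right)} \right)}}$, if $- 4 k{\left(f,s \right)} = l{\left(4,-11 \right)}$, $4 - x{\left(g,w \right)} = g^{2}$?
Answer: $\frac{\sqrt{26906}}{2} \approx 82.015$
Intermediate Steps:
$x{\left(g,w \right)} = 4 - g^{2}$
$D = 6724$ ($D = 6639 + 85 = 6724$)
$k{\left(f,s \right)} = \frac{5}{2}$ ($k{\left(f,s \right)} = \left(- \frac{1}{4}\right) \left(-10\right) = \frac{5}{2}$)
$\sqrt{D + k{\left(-120,x{\left(y{\left(-1,-4 \right)},-14 \right)} \right)}} = \sqrt{6724 + \frac{5}{2}} = \sqrt{\frac{13453}{2}} = \frac{\sqrt{26906}}{2}$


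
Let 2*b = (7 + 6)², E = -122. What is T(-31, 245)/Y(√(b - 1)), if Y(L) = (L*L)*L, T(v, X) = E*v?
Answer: 7564*√334/27889 ≈ 4.9567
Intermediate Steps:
b = 169/2 (b = (7 + 6)²/2 = (½)*13² = (½)*169 = 169/2 ≈ 84.500)
T(v, X) = -122*v
Y(L) = L³ (Y(L) = L²*L = L³)
T(-31, 245)/Y(√(b - 1)) = (-122*(-31))/((√(169/2 - 1))³) = 3782/((√(167/2))³) = 3782/((√334/2)³) = 3782/((167*√334/4)) = 3782*(2*√334/27889) = 7564*√334/27889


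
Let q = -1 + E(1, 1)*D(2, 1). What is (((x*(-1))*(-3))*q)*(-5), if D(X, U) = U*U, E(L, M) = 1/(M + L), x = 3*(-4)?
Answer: -90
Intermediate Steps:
x = -12
E(L, M) = 1/(L + M)
D(X, U) = U**2
q = -1/2 (q = -1 + 1**2/(1 + 1) = -1 + 1/2 = -1/2 ≈ -0.50000)
(((x*(-1))*(-3))*q)*(-5) = ((-12*(-1)*(-3))*(-1/2))*(-5) = ((12*(-3))*(-1/2))*(-5) = -36*(-1/2)*(-5) = 18*(-5) = -90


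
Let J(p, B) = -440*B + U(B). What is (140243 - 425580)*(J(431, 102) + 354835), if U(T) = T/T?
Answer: -88441915172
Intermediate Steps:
U(T) = 1
J(p, B) = 1 - 440*B (J(p, B) = -440*B + 1 = 1 - 440*B)
(140243 - 425580)*(J(431, 102) + 354835) = (140243 - 425580)*((1 - 440*102) + 354835) = -285337*((1 - 44880) + 354835) = -285337*(-44879 + 354835) = -285337*309956 = -88441915172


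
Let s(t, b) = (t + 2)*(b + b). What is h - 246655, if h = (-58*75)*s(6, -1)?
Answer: -177055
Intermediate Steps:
s(t, b) = 2*b*(2 + t) (s(t, b) = (2 + t)*(2*b) = 2*b*(2 + t))
h = 69600 (h = (-58*75)*(2*(-1)*(2 + 6)) = -8700*(-1)*8 = -4350*(-16) = 69600)
h - 246655 = 69600 - 246655 = -177055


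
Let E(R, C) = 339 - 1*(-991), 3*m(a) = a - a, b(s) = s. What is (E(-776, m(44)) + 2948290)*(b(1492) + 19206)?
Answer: 61051234760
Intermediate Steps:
m(a) = 0 (m(a) = (a - a)/3 = (⅓)*0 = 0)
E(R, C) = 1330 (E(R, C) = 339 + 991 = 1330)
(E(-776, m(44)) + 2948290)*(b(1492) + 19206) = (1330 + 2948290)*(1492 + 19206) = 2949620*20698 = 61051234760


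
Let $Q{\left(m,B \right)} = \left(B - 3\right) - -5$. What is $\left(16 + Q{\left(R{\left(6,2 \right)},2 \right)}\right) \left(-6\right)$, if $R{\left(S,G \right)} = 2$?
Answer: $-120$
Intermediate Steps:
$Q{\left(m,B \right)} = 2 + B$ ($Q{\left(m,B \right)} = \left(-3 + B\right) + 5 = 2 + B$)
$\left(16 + Q{\left(R{\left(6,2 \right)},2 \right)}\right) \left(-6\right) = \left(16 + \left(2 + 2\right)\right) \left(-6\right) = \left(16 + 4\right) \left(-6\right) = 20 \left(-6\right) = -120$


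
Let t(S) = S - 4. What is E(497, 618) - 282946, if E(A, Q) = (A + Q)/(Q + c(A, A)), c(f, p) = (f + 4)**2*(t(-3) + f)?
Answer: -34799842043053/122991108 ≈ -2.8295e+5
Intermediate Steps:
t(S) = -4 + S
c(f, p) = (4 + f)**2*(-7 + f) (c(f, p) = (f + 4)**2*((-4 - 3) + f) = (4 + f)**2*(-7 + f))
E(A, Q) = (A + Q)/(Q + (4 + A)**2*(-7 + A))
E(497, 618) - 282946 = (497 + 618)/(618 + (4 + 497)**2*(-7 + 497)) - 282946 = 1115/(618 + 501**2*490) - 282946 = 1115/(618 + 251001*490) - 282946 = 1115/(618 + 122990490) - 282946 = 1115/122991108 - 282946 = -34799842043053/122991108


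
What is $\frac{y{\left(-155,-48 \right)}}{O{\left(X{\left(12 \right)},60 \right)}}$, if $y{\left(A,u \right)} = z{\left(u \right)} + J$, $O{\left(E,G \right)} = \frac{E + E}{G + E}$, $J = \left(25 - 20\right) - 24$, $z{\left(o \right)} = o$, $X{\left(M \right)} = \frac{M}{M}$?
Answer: $- \frac{4087}{2} \approx -2043.5$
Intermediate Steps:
$X{\left(M \right)} = 1$
$J = -19$ ($J = 5 - 24 = -19$)
$O{\left(E,G \right)} = \frac{2 E}{E + G}$
$y{\left(A,u \right)} = -19 + u$ ($y{\left(A,u \right)} = u - 19 = -19 + u$)
$\frac{y{\left(-155,-48 \right)}}{O{\left(X{\left(12 \right)},60 \right)}} = \frac{-19 - 48}{2 \cdot 1 \frac{1}{1 + 60}} = - \frac{67}{2 \cdot 1 \cdot \frac{1}{61}} = - \frac{67}{\frac{2}{61}} = \left(-67\right) \frac{61}{2} = - \frac{4087}{2}$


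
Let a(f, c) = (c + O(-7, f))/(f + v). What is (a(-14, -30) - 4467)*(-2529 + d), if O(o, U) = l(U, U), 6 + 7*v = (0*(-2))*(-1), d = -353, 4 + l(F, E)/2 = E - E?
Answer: 334529591/26 ≈ 1.2867e+7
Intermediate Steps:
l(F, E) = -8 (l(F, E) = -8 + 2*(E - E) = -8 + 2*0 = -8 + 0 = -8)
v = -6/7 (v = -6/7 + ((0*(-2))*(-1))/7 = -6/7 + (0*(-1))/7 = -6/7 + (1/7)*0 = -6/7 + 0 = -6/7 ≈ -0.85714)
O(o, U) = -8
a(f, c) = (-8 + c)/(-6/7 + f) (a(f, c) = (c - 8)/(f - 6/7) = (-8 + c)/(-6/7 + f))
(a(-14, -30) - 4467)*(-2529 + d) = (7*(-8 - 30)/(-6 + 7*(-14)) - 4467)*(-2529 - 353) = (7*(-38)/(-6 - 98) - 4467)*(-2882) = (7*(-38)/(-104) - 4467)*(-2882) = (7*(-1/104)*(-38) - 4467)*(-2882) = (133/52 - 4467)*(-2882) = -232151/52*(-2882) = 334529591/26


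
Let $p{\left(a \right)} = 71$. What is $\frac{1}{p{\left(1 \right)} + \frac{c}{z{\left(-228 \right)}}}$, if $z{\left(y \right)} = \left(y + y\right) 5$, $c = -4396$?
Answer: $\frac{570}{41569} \approx 0.013712$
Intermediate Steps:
$z{\left(y \right)} = 10 y$ ($z{\left(y \right)} = 2 y 5 = 10 y$)
$\frac{1}{p{\left(1 \right)} + \frac{c}{z{\left(-228 \right)}}} = \frac{1}{71 - \frac{4396}{10 \left(-228\right)}} = \frac{1}{71 - \frac{4396}{-2280}} = \frac{1}{71 - - \frac{1099}{570}} = \frac{1}{71 + \frac{1099}{570}} = \frac{1}{\frac{41569}{570}} = \frac{570}{41569}$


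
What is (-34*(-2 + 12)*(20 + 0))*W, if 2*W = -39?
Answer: 132600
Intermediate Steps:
W = -39/2 (W = (½)*(-39) = -39/2 ≈ -19.500)
(-34*(-2 + 12)*(20 + 0))*W = -34*(-2 + 12)*(20 + 0)*(-39/2) = -340*20*(-39/2) = -34*200*(-39/2) = -6800*(-39/2) = 132600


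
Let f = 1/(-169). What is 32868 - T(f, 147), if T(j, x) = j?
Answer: 5554693/169 ≈ 32868.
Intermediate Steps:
f = -1/169 ≈ -0.0059172
32868 - T(f, 147) = 32868 - 1*(-1/169) = 32868 + 1/169 = 5554693/169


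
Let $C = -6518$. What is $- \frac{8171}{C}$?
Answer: $\frac{8171}{6518} \approx 1.2536$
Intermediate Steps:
$- \frac{8171}{C} = - \frac{8171}{-6518} = \left(-8171\right) \left(- \frac{1}{6518}\right) = \frac{8171}{6518}$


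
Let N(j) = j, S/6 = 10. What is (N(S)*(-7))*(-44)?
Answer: 18480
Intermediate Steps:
S = 60 (S = 6*10 = 60)
(N(S)*(-7))*(-44) = (60*(-7))*(-44) = -420*(-44) = 18480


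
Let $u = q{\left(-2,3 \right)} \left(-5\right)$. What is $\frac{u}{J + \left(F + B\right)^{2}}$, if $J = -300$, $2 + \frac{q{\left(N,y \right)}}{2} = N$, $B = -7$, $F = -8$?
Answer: $- \frac{8}{15} \approx -0.53333$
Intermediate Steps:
$q{\left(N,y \right)} = -4 + 2 N$
$u = 40$ ($u = \left(-4 + 2 \left(-2\right)\right) \left(-5\right) = \left(-4 - 4\right) \left(-5\right) = \left(-8\right) \left(-5\right) = 40$)
$\frac{u}{J + \left(F + B\right)^{2}} = \frac{40}{-300 + \left(-8 - 7\right)^{2}} = \frac{40}{-300 + \left(-15\right)^{2}} = \frac{40}{-300 + 225} = \frac{40}{-75} = 40 \left(- \frac{1}{75}\right) = - \frac{8}{15}$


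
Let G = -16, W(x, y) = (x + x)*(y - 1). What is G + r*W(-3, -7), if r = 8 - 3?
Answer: 224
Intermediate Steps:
r = 5
W(x, y) = 2*x*(-1 + y) (W(x, y) = (2*x)*(-1 + y) = 2*x*(-1 + y))
G + r*W(-3, -7) = -16 + 5*(2*(-3)*(-1 - 7)) = -16 + 5*(2*(-3)*(-8)) = -16 + 5*48 = -16 + 240 = 224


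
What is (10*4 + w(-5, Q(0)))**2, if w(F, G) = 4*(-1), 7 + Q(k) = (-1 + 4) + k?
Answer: 1296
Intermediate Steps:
Q(k) = -4 + k (Q(k) = -7 + ((-1 + 4) + k) = -7 + (3 + k) = -4 + k)
w(F, G) = -4
(10*4 + w(-5, Q(0)))**2 = (10*4 - 4)**2 = (40 - 4)**2 = 36**2 = 1296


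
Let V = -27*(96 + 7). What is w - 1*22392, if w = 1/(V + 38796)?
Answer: -806447879/36015 ≈ -22392.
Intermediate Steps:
V = -2781 (V = -27*103 = -2781)
w = 1/36015 (w = 1/(-2781 + 38796) = 1/36015 ≈ 2.7766e-5)
w - 1*22392 = 1/36015 - 1*22392 = 1/36015 - 22392 = -806447879/36015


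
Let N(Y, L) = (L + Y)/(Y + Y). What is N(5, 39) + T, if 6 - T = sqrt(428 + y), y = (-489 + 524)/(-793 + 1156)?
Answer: 52/5 - sqrt(466197)/33 ≈ -10.290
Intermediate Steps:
N(Y, L) = (L + Y)/(2*Y) (N(Y, L) = (L + Y)/((2*Y)) = (L + Y)*(1/(2*Y)) = (L + Y)/(2*Y))
y = 35/363 ≈ 0.096419
T = 6 - sqrt(466197)/33 (T = 6 - sqrt(428 + 35/363) = 6 - sqrt(155399/363) = 6 - sqrt(466197)/33 ≈ -14.690)
N(5, 39) + T = (1/2)*(39 + 5)/5 + (6 - sqrt(466197)/33) = (1/2)*(1/5)*44 + (6 - sqrt(466197)/33) = 22/5 + (6 - sqrt(466197)/33) = 52/5 - sqrt(466197)/33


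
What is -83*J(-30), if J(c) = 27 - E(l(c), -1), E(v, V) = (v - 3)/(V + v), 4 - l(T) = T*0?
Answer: -6640/3 ≈ -2213.3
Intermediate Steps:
l(T) = 4 (l(T) = 4 - T*0 = 4 - 1*0 = 4 + 0 = 4)
E(v, V) = (-3 + v)/(V + v)
J(c) = 80/3 (J(c) = 27 - (-3 + 4)/(-1 + 4) = 27 - 1/3 = 27 - 1*⅓ = 27 - ⅓ = 80/3)
-83*J(-30) = -83*80/3 = -6640/3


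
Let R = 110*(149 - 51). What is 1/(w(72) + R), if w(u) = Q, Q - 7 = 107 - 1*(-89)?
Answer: 1/10983 ≈ 9.1050e-5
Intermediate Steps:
Q = 203 (Q = 7 + (107 - 1*(-89)) = 7 + (107 + 89) = 7 + 196 = 203)
w(u) = 203
R = 10780 (R = 110*98 = 10780)
1/(w(72) + R) = 1/(203 + 10780) = 1/10983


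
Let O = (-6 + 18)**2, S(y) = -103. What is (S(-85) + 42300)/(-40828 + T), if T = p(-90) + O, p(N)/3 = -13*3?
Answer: -42197/40801 ≈ -1.0342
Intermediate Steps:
p(N) = -117 (p(N) = 3*(-13*3) = 3*(-39) = -117)
O = 144 (O = 12**2 = 144)
T = 27 (T = -117 + 144 = 27)
(S(-85) + 42300)/(-40828 + T) = (-103 + 42300)/(-40828 + 27) = 42197/(-40801) = 42197*(-1/40801) = -42197/40801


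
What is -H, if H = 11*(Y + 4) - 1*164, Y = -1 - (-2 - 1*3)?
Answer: 76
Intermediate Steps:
Y = 4 (Y = -1 - (-2 - 3) = -1 - 1*(-5) = -1 + 5 = 4)
H = -76 (H = 11*(4 + 4) - 1*164 = 11*8 - 164 = 88 - 164 = -76)
-H = -1*(-76) = 76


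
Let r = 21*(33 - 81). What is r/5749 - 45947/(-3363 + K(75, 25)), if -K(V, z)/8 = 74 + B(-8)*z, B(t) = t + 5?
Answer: 23706133/1753445 ≈ 13.520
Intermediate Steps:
B(t) = 5 + t
r = -1008 (r = 21*(-48) = -1008)
K(V, z) = -592 + 24*z (K(V, z) = -8*(74 + (5 - 8)*z) = -8*(74 - 3*z) = -592 + 24*z)
r/5749 - 45947/(-3363 + K(75, 25)) = -1008/5749 - 45947/(-3363 + (-592 + 24*25)) = -1008*1/5749 - 45947/(-3363 + (-592 + 600)) = -1008/5749 - 45947/(-3363 + 8) = -1008/5749 - 45947/(-3355) = -1008/5749 - 45947*(-1/3355) = -1008/5749 + 4177/305 = 23706133/1753445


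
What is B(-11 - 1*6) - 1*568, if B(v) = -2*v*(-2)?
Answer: -636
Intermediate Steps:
B(v) = 4*v
B(-11 - 1*6) - 1*568 = 4*(-11 - 1*6) - 1*568 = 4*(-11 - 6) - 568 = 4*(-17) - 568 = -68 - 568 = -636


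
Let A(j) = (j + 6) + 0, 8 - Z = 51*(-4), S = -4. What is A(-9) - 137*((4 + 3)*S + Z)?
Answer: -25211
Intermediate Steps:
Z = 212 (Z = 8 - 51*(-4) = 8 - 1*(-204) = 8 + 204 = 212)
A(j) = 6 + j (A(j) = (6 + j) + 0 = 6 + j)
A(-9) - 137*((4 + 3)*S + Z) = (6 - 9) - 137*((4 + 3)*(-4) + 212) = -3 - 137*(7*(-4) + 212) = -3 - 137*(-28 + 212) = -3 - 137*184 = -3 - 25208 = -25211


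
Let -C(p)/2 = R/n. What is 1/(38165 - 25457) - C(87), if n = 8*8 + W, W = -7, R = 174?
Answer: 1474147/241452 ≈ 6.1053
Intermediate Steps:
n = 57 (n = 8*8 - 7 = 64 - 7 = 57)
C(p) = -116/19 (C(p) = -348/57 = -2*58/19 = -116/19)
1/(38165 - 25457) - C(87) = 1/(38165 - 25457) - 1*(-116/19) = 1/12708 + 116/19 = 1474147/241452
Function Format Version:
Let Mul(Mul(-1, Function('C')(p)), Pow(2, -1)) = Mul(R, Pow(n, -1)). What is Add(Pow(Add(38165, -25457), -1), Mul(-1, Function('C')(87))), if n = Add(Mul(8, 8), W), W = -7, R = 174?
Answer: Rational(1474147, 241452) ≈ 6.1053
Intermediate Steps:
n = 57 (n = Add(Mul(8, 8), -7) = Add(64, -7) = 57)
Function('C')(p) = Rational(-116, 19) (Function('C')(p) = Mul(-2, Mul(174, Pow(57, -1))) = Mul(-2, Mul(174, Rational(1, 57))) = Mul(-2, Rational(58, 19)) = Rational(-116, 19))
Add(Pow(Add(38165, -25457), -1), Mul(-1, Function('C')(87))) = Add(Pow(Add(38165, -25457), -1), Mul(-1, Rational(-116, 19))) = Add(Pow(12708, -1), Rational(116, 19)) = Add(Rational(1, 12708), Rational(116, 19)) = Rational(1474147, 241452)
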